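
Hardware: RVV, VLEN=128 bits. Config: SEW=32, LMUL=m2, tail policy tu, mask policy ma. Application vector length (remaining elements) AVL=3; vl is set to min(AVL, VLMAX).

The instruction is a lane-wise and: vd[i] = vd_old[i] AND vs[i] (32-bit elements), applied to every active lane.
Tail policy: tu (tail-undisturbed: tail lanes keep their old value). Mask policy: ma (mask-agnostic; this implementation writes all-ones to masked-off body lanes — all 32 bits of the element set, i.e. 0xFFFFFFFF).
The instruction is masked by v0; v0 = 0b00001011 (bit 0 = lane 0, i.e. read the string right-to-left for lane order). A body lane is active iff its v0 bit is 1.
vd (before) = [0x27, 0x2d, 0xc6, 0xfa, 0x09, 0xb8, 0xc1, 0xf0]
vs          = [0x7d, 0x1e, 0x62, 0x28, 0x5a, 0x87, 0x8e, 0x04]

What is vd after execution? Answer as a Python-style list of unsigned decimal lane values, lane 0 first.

VLMAX = (128 × 2) / 32 = 8 lanes
vl = min(AVL, VLMAX) = min(3, 8) = 3
[0] and(0x27,0x7d) = 0x25
[1] and(0x2d,0x1e) = 0x0c
[2] mask-off/ones = 0xffffffff
[3] tail/keep = 0xfa
[4] tail/keep = 0x09
[5] tail/keep = 0xb8
[6] tail/keep = 0xc1
[7] tail/keep = 0xf0

vd = [37, 12, 4294967295, 250, 9, 184, 193, 240]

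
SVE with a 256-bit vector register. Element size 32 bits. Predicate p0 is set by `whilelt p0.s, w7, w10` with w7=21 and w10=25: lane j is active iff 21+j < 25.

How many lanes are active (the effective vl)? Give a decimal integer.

register lanes = 256/32 = 8
active while 21+j < 25, i.e. j ∈ [0,4) capped at 8 ⇒ 4

vl = 4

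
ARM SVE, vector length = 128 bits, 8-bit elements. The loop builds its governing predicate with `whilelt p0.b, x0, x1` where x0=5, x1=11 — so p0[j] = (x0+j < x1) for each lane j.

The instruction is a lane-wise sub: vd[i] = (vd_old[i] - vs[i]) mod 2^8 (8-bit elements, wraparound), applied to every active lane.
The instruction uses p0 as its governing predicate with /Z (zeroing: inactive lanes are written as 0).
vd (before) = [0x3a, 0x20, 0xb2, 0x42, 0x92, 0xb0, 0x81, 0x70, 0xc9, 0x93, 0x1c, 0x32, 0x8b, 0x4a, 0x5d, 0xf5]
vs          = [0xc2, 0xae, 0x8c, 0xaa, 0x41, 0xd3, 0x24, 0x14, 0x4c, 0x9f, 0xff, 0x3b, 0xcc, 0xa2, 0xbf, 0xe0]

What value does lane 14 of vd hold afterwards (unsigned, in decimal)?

vd[14] = 0

register lanes = 128/8 = 16
active while 5+j < 11, i.e. j ∈ [0,6) capped at 16 ⇒ 6
[0] sub(0x3a,0xc2) = 0x78
[1] sub(0x20,0xae) = 0x72
[2] sub(0xb2,0x8c) = 0x26
[3] sub(0x42,0xaa) = 0x98
[4] sub(0x92,0x41) = 0x51
[5] sub(0xb0,0xd3) = 0xdd
[6] tail/zero = 0x00
[7] tail/zero = 0x00
[8] tail/zero = 0x00
[9] tail/zero = 0x00
[10] tail/zero = 0x00
[11] tail/zero = 0x00
[12] tail/zero = 0x00
[13] tail/zero = 0x00
[14] tail/zero = 0x00
[15] tail/zero = 0x00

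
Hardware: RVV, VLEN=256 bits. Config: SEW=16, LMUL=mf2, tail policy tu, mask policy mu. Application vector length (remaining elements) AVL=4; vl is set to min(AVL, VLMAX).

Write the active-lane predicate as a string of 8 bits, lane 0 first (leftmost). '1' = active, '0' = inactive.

VLMAX = VLEN×LMUL/SEW = 256×1/2/16 = 8
AVL=4 ≤ VLMAX=8, so vl = 4
bits (lane 0 leftmost): 11110000

predicate = 11110000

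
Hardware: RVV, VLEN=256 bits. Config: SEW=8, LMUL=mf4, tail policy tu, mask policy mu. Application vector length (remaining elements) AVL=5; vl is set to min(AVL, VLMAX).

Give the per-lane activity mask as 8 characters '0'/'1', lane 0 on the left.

predicate = 11111000

VLMAX = VLEN×LMUL/SEW = 256×1/4/8 = 8
vl ← min(5, 8) = 5
bits (lane 0 leftmost): 11111000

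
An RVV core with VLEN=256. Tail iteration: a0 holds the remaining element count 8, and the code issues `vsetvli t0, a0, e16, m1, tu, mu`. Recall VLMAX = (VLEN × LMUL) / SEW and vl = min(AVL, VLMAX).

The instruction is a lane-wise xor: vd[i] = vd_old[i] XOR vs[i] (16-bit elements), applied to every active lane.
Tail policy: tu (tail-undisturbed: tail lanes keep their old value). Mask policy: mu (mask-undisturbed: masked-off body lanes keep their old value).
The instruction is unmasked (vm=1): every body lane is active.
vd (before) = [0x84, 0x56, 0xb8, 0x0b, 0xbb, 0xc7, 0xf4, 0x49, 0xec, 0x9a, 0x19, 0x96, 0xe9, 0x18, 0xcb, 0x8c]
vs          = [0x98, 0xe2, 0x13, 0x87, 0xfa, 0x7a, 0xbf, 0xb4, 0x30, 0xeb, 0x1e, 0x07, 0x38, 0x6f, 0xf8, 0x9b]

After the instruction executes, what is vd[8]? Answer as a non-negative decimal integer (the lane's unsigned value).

vd[8] = 236

lanes per group: 256·1/16 = 16
AVL=8 ≤ VLMAX=16, so vl = 8
[0] xor(0x84,0x98) = 0x1c
[1] xor(0x56,0xe2) = 0xb4
[2] xor(0xb8,0x13) = 0xab
[3] xor(0x0b,0x87) = 0x8c
[4] xor(0xbb,0xfa) = 0x41
[5] xor(0xc7,0x7a) = 0xbd
[6] xor(0xf4,0xbf) = 0x4b
[7] xor(0x49,0xb4) = 0xfd
[8] tail/keep = 0xec
[9] tail/keep = 0x9a
[10] tail/keep = 0x19
[11] tail/keep = 0x96
[12] tail/keep = 0xe9
[13] tail/keep = 0x18
[14] tail/keep = 0xcb
[15] tail/keep = 0x8c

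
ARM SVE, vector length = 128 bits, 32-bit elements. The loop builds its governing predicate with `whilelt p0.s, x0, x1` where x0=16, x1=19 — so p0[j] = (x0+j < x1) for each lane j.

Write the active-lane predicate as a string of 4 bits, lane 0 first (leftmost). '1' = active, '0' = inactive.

128-bit reg / 32-bit elem → 4 lanes
p0[j] = (16+j < 19); true for j=0..2 → 3 lanes set
bits (lane 0 leftmost): 1110

predicate = 1110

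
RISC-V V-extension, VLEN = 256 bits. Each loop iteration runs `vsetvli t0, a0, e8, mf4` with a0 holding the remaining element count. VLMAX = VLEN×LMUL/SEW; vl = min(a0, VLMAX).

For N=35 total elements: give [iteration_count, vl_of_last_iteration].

[iterations, last_vl] = [5, 3]

VLMAX = VLEN×LMUL/SEW = 256×1/4/8 = 8
35 elements at 8/iter → 5 passes, remainder 3 on the last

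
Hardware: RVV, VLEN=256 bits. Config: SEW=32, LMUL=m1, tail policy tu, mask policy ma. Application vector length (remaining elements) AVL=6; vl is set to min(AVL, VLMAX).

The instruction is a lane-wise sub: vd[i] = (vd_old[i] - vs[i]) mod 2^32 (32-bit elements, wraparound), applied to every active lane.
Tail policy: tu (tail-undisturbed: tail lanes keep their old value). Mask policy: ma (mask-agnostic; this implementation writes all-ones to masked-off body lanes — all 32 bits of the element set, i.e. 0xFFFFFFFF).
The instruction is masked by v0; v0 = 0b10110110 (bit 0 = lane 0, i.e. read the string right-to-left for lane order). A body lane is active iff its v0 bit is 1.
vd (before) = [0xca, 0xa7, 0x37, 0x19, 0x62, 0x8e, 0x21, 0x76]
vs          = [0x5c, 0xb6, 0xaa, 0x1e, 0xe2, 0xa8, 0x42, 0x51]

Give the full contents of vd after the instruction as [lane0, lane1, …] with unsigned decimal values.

lanes per group: 256·1/32 = 8
vl ← min(6, 8) = 6
  i=0: mask-off/ones → 4294967295
  i=1: sub(0xa7,0xb6) → 4294967281
  i=2: sub(0x37,0xaa) → 4294967181
  i=3: mask-off/ones → 4294967295
  i=4: sub(0x62,0xe2) → 4294967168
  i=5: sub(0x8e,0xa8) → 4294967270
  i=6: tail/keep → 33
  i=7: tail/keep → 118

vd = [4294967295, 4294967281, 4294967181, 4294967295, 4294967168, 4294967270, 33, 118]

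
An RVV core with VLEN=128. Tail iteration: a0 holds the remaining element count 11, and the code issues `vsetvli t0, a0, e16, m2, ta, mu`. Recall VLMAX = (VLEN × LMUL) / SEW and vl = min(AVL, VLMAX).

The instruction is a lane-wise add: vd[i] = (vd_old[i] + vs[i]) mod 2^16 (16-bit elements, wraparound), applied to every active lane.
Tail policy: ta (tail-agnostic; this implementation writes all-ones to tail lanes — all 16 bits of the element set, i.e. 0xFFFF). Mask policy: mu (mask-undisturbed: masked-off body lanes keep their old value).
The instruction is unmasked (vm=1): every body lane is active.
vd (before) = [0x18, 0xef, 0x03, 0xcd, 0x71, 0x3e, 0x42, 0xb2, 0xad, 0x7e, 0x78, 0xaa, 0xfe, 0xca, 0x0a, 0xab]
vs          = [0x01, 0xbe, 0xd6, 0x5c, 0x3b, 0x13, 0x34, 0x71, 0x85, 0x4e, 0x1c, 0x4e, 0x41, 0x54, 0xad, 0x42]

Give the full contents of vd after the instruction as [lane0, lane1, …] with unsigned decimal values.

vd = [25, 429, 217, 297, 172, 81, 118, 291, 306, 204, 148, 65535, 65535, 65535, 65535, 65535]

VLMAX = VLEN×LMUL/SEW = 128×2/16 = 16
vl ← min(11, 16) = 11
lane  0: add(0x18,0x01) ⇒ 0x19
lane  1: add(0xef,0xbe) ⇒ 0x1ad
lane  2: add(0x03,0xd6) ⇒ 0xd9
lane  3: add(0xcd,0x5c) ⇒ 0x129
lane  4: add(0x71,0x3b) ⇒ 0xac
lane  5: add(0x3e,0x13) ⇒ 0x51
lane  6: add(0x42,0x34) ⇒ 0x76
lane  7: add(0xb2,0x71) ⇒ 0x123
lane  8: add(0xad,0x85) ⇒ 0x132
lane  9: add(0x7e,0x4e) ⇒ 0xcc
lane 10: add(0x78,0x1c) ⇒ 0x94
lane 11: tail/ones ⇒ 0xffff
lane 12: tail/ones ⇒ 0xffff
lane 13: tail/ones ⇒ 0xffff
lane 14: tail/ones ⇒ 0xffff
lane 15: tail/ones ⇒ 0xffff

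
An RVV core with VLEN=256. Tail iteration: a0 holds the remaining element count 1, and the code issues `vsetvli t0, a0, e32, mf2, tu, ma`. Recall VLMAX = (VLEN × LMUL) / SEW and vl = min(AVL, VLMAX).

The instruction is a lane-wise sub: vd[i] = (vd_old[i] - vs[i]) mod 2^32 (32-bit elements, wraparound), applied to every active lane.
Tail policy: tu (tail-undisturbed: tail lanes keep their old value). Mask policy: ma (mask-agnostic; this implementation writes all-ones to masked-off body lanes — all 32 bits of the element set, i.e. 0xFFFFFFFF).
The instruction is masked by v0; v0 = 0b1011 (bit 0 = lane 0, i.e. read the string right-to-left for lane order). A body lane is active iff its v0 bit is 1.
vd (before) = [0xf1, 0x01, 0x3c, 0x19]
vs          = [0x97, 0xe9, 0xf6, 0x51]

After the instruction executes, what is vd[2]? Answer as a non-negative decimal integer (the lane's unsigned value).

vd[2] = 60

VLMAX = VLEN×LMUL/SEW = 256×1/2/32 = 4
vl = min(AVL, VLMAX) = min(1, 4) = 1
lane  0: sub(0xf1,0x97) ⇒ 0x5a
lane  1: tail/keep ⇒ 0x01
lane  2: tail/keep ⇒ 0x3c
lane  3: tail/keep ⇒ 0x19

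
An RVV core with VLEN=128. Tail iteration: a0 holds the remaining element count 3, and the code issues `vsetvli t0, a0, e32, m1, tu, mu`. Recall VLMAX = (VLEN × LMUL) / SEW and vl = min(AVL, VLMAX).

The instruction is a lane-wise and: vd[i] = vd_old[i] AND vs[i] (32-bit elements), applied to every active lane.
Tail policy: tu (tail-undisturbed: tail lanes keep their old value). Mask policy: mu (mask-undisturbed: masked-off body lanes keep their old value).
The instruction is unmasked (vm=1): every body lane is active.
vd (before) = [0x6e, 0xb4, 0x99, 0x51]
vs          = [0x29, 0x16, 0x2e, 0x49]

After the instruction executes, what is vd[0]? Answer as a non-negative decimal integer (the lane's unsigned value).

vd[0] = 40

lanes per group: 128·1/32 = 4
vl = min(AVL, VLMAX) = min(3, 4) = 3
vd[0] and(0x6e,0x29) -> 0x28
vd[1] and(0xb4,0x16) -> 0x14
vd[2] and(0x99,0x2e) -> 0x08
vd[3] tail/keep -> 0x51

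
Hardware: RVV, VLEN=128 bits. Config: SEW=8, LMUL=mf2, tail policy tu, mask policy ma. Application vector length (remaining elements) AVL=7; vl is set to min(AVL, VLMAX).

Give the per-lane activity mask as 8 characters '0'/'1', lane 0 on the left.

lanes per group: 128·1/2/8 = 8
vl ← min(7, 8) = 7
bits (lane 0 leftmost): 11111110

predicate = 11111110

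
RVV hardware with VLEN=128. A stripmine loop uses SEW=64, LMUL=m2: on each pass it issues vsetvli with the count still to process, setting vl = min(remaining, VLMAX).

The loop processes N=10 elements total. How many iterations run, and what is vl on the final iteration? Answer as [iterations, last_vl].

[iterations, last_vl] = [3, 2]

lanes per group: 128·2/64 = 4
10 elements at 4/iter → 3 passes, remainder 2 on the last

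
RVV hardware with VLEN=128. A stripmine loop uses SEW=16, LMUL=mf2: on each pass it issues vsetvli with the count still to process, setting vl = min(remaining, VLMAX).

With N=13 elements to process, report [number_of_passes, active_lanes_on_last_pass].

[iterations, last_vl] = [4, 1]

VLMAX = (128 × 1/2) / 16 = 4 lanes
13 elements at 4/iter → 4 passes, remainder 1 on the last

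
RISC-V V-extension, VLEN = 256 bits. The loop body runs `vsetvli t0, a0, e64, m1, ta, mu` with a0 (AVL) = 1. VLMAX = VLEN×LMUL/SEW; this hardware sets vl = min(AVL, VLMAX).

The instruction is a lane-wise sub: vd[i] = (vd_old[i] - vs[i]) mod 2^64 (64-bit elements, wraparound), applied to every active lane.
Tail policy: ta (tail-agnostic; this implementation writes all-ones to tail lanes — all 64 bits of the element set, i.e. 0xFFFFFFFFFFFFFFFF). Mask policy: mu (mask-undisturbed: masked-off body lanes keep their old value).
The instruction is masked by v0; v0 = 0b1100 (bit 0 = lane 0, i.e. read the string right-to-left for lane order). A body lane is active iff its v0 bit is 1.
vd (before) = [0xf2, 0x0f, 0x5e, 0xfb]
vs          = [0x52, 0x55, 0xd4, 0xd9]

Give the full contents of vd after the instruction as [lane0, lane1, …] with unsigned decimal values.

vd = [242, 18446744073709551615, 18446744073709551615, 18446744073709551615]

lanes per group: 256·1/64 = 4
AVL=1 ≤ VLMAX=4, so vl = 1
vd[0] mask-off/keep -> 0xf2
vd[1] tail/ones -> 0xffffffffffffffff
vd[2] tail/ones -> 0xffffffffffffffff
vd[3] tail/ones -> 0xffffffffffffffff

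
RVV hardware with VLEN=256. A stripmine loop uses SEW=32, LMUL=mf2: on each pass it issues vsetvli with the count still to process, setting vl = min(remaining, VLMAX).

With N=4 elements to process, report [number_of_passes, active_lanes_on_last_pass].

[iterations, last_vl] = [1, 4]

VLMAX = VLEN×LMUL/SEW = 256×1/2/32 = 4
4 elements at 4/iter → 1 passes, remainder 4 on the last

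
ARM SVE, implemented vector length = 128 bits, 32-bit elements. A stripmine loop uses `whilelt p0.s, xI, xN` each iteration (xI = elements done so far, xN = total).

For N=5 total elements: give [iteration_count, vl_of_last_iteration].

[iterations, last_vl] = [2, 1]

128-bit reg / 32-bit elem → 4 lanes
N=5: ⌈5/4⌉ = 2 iters; last vl = 5 − 1×4 = 1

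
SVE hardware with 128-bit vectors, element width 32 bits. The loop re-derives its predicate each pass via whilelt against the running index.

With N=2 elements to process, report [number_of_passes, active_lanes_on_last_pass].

[iterations, last_vl] = [1, 2]

lane count: 128 div 32 = 4
2 elements at 4/iter → 1 passes, remainder 2 on the last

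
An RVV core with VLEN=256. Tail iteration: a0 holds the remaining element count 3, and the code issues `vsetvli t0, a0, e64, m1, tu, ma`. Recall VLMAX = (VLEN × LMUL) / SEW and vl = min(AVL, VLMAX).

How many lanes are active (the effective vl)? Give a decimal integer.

vl = 3

VLMAX = (256 × 1) / 64 = 4 lanes
vl = min(AVL, VLMAX) = min(3, 4) = 3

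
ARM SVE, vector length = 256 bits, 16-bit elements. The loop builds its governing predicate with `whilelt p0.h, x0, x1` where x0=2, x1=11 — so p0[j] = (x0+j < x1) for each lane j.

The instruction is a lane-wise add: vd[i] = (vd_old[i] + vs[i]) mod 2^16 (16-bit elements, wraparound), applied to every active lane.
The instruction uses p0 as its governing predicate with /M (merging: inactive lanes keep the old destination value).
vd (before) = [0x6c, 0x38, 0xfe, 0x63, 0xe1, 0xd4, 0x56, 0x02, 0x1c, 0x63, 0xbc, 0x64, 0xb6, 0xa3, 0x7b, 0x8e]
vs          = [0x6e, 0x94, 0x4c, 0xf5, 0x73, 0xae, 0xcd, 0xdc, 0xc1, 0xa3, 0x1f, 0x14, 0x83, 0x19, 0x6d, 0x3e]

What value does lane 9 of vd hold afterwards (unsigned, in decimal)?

vd[9] = 99

register lanes = 256/16 = 16
active while 2+j < 11, i.e. j ∈ [0,9) capped at 16 ⇒ 9
  i=0: add(0x6c,0x6e) → 218
  i=1: add(0x38,0x94) → 204
  i=2: add(0xfe,0x4c) → 330
  i=3: add(0x63,0xf5) → 344
  i=4: add(0xe1,0x73) → 340
  i=5: add(0xd4,0xae) → 386
  i=6: add(0x56,0xcd) → 291
  i=7: add(0x02,0xdc) → 222
  i=8: add(0x1c,0xc1) → 221
  i=9: tail/keep → 99
  i=10: tail/keep → 188
  i=11: tail/keep → 100
  i=12: tail/keep → 182
  i=13: tail/keep → 163
  i=14: tail/keep → 123
  i=15: tail/keep → 142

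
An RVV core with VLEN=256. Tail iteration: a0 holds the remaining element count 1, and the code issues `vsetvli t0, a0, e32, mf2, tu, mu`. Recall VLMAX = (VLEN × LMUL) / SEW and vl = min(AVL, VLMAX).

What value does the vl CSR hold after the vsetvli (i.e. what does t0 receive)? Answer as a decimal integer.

vl = 1

VLMAX = (256 × 1/2) / 32 = 4 lanes
vl = min(AVL, VLMAX) = min(1, 4) = 1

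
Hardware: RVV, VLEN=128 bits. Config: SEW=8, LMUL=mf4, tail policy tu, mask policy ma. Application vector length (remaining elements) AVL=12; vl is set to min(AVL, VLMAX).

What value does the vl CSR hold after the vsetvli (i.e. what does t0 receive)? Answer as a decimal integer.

VLMAX = (128 × 1/4) / 8 = 4 lanes
vl = min(AVL, VLMAX) = min(12, 4) = 4

vl = 4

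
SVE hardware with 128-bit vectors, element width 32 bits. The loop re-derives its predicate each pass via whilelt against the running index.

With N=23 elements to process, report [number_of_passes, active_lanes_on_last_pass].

register lanes = 128/32 = 4
23 elements at 4/iter → 6 passes, remainder 3 on the last

[iterations, last_vl] = [6, 3]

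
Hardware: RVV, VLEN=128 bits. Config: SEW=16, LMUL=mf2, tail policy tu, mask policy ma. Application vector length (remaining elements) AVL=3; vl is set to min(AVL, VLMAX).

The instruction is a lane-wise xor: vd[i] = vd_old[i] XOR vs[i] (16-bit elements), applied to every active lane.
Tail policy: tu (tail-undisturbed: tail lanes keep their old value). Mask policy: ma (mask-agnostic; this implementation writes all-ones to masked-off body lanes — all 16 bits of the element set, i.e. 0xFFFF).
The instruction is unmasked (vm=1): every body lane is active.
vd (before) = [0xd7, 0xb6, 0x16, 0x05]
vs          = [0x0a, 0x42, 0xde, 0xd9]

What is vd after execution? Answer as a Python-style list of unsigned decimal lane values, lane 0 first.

VLMAX = (128 × 1/2) / 16 = 4 lanes
vl ← min(3, 4) = 3
[0] xor(0xd7,0x0a) = 0xdd
[1] xor(0xb6,0x42) = 0xf4
[2] xor(0x16,0xde) = 0xc8
[3] tail/keep = 0x05

vd = [221, 244, 200, 5]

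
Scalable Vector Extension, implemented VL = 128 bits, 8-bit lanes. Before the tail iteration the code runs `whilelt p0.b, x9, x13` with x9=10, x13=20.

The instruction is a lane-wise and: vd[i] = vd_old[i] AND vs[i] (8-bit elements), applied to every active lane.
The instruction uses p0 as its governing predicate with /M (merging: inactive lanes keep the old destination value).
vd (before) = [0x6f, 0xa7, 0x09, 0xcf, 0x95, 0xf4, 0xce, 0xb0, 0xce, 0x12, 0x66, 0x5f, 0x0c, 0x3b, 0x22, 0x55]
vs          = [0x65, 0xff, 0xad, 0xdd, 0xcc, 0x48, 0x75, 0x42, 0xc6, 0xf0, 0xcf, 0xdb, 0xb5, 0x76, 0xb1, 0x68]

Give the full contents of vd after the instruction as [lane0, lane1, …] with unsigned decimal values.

vd = [101, 167, 9, 205, 132, 64, 68, 0, 198, 16, 102, 95, 12, 59, 34, 85]

register lanes = 128/8 = 16
active while 10+j < 20, i.e. j ∈ [0,10) capped at 16 ⇒ 10
vd[0] and(0x6f,0x65) -> 0x65
vd[1] and(0xa7,0xff) -> 0xa7
vd[2] and(0x09,0xad) -> 0x09
vd[3] and(0xcf,0xdd) -> 0xcd
vd[4] and(0x95,0xcc) -> 0x84
vd[5] and(0xf4,0x48) -> 0x40
vd[6] and(0xce,0x75) -> 0x44
vd[7] and(0xb0,0x42) -> 0x00
vd[8] and(0xce,0xc6) -> 0xc6
vd[9] and(0x12,0xf0) -> 0x10
vd[10] tail/keep -> 0x66
vd[11] tail/keep -> 0x5f
vd[12] tail/keep -> 0x0c
vd[13] tail/keep -> 0x3b
vd[14] tail/keep -> 0x22
vd[15] tail/keep -> 0x55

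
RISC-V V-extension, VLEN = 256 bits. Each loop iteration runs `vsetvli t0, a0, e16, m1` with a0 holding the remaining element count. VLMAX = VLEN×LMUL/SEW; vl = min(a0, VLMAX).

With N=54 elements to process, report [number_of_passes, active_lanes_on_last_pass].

[iterations, last_vl] = [4, 6]

VLMAX = VLEN×LMUL/SEW = 256×1/16 = 16
N=54: ⌈54/16⌉ = 4 iters; last vl = 54 − 3×16 = 6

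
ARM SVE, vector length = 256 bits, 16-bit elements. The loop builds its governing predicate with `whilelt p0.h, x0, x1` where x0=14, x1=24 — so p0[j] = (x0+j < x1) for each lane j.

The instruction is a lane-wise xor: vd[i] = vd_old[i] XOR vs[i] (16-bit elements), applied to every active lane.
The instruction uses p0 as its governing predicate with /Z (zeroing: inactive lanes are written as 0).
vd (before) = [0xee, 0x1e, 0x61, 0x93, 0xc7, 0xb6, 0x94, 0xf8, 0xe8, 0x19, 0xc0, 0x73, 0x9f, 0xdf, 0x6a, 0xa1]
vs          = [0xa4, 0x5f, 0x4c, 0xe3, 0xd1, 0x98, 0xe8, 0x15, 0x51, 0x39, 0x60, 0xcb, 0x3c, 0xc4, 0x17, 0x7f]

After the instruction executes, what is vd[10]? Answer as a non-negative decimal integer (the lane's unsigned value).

vd[10] = 0

lane count: 256 div 16 = 16
p0[j] = (14+j < 24); true for j=0..9 → 10 lanes set
lane  0: xor(0xee,0xa4) ⇒ 0x4a
lane  1: xor(0x1e,0x5f) ⇒ 0x41
lane  2: xor(0x61,0x4c) ⇒ 0x2d
lane  3: xor(0x93,0xe3) ⇒ 0x70
lane  4: xor(0xc7,0xd1) ⇒ 0x16
lane  5: xor(0xb6,0x98) ⇒ 0x2e
lane  6: xor(0x94,0xe8) ⇒ 0x7c
lane  7: xor(0xf8,0x15) ⇒ 0xed
lane  8: xor(0xe8,0x51) ⇒ 0xb9
lane  9: xor(0x19,0x39) ⇒ 0x20
lane 10: tail/zero ⇒ 0x00
lane 11: tail/zero ⇒ 0x00
lane 12: tail/zero ⇒ 0x00
lane 13: tail/zero ⇒ 0x00
lane 14: tail/zero ⇒ 0x00
lane 15: tail/zero ⇒ 0x00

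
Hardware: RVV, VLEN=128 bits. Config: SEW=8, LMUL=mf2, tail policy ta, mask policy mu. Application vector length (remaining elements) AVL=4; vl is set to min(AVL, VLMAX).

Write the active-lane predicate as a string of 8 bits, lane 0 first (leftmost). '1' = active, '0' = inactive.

VLMAX = VLEN×LMUL/SEW = 128×1/2/8 = 8
vl ← min(4, 8) = 4
bits (lane 0 leftmost): 11110000

predicate = 11110000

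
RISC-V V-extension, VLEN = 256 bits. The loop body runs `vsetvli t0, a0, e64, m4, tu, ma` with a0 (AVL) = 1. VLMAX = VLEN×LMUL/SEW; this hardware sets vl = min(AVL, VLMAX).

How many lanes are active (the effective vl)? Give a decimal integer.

vl = 1

VLMAX = VLEN×LMUL/SEW = 256×4/64 = 16
AVL=1 ≤ VLMAX=16, so vl = 1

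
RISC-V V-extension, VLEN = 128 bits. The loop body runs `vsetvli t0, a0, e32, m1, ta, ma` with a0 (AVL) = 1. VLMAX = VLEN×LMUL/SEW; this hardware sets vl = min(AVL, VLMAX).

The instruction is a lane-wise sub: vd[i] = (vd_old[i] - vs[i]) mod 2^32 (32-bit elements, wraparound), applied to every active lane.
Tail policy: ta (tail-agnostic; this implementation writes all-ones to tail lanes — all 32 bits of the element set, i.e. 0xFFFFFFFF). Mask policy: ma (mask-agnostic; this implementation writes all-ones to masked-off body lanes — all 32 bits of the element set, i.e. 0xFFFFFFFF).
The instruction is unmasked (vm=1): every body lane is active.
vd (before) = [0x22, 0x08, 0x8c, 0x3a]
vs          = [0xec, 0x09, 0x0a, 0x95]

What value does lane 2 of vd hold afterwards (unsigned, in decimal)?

vd[2] = 4294967295

VLMAX = VLEN×LMUL/SEW = 128×1/32 = 4
AVL=1 ≤ VLMAX=4, so vl = 1
  i=0: sub(0x22,0xec) → 4294967094
  i=1: tail/ones → 4294967295
  i=2: tail/ones → 4294967295
  i=3: tail/ones → 4294967295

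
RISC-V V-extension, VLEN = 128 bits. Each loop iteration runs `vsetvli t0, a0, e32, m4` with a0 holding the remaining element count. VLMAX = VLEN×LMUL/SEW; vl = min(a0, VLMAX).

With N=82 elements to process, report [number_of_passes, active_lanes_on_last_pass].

[iterations, last_vl] = [6, 2]

VLMAX = VLEN×LMUL/SEW = 128×4/32 = 16
iterations = ceil(82/16) = 6; final-pass vl = 2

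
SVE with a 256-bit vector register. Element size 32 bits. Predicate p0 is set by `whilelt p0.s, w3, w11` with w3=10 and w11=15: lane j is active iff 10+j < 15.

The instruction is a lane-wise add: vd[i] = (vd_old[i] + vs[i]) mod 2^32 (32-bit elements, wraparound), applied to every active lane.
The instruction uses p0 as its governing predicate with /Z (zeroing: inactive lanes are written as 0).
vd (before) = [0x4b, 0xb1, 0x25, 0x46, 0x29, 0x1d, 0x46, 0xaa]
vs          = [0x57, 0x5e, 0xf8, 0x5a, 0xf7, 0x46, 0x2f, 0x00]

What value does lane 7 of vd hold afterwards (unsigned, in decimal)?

vd[7] = 0

register lanes = 256/32 = 8
active while 10+j < 15, i.e. j ∈ [0,5) capped at 8 ⇒ 5
lane  0: add(0x4b,0x57) ⇒ 0xa2
lane  1: add(0xb1,0x5e) ⇒ 0x10f
lane  2: add(0x25,0xf8) ⇒ 0x11d
lane  3: add(0x46,0x5a) ⇒ 0xa0
lane  4: add(0x29,0xf7) ⇒ 0x120
lane  5: tail/zero ⇒ 0x00
lane  6: tail/zero ⇒ 0x00
lane  7: tail/zero ⇒ 0x00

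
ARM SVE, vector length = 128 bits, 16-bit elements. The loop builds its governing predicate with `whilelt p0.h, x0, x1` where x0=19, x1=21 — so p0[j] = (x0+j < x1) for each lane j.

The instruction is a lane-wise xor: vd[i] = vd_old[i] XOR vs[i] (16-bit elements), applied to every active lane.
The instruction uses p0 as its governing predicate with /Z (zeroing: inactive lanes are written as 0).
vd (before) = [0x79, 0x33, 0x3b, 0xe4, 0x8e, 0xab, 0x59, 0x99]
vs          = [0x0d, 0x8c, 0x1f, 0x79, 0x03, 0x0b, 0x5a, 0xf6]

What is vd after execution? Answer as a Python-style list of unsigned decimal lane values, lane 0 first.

vd = [116, 191, 0, 0, 0, 0, 0, 0]

128-bit reg / 16-bit elem → 8 lanes
whilelt: lane j active iff 19+j < 21 → j < 2 → 2 active
vd[0] xor(0x79,0x0d) -> 0x74
vd[1] xor(0x33,0x8c) -> 0xbf
vd[2] tail/zero -> 0x00
vd[3] tail/zero -> 0x00
vd[4] tail/zero -> 0x00
vd[5] tail/zero -> 0x00
vd[6] tail/zero -> 0x00
vd[7] tail/zero -> 0x00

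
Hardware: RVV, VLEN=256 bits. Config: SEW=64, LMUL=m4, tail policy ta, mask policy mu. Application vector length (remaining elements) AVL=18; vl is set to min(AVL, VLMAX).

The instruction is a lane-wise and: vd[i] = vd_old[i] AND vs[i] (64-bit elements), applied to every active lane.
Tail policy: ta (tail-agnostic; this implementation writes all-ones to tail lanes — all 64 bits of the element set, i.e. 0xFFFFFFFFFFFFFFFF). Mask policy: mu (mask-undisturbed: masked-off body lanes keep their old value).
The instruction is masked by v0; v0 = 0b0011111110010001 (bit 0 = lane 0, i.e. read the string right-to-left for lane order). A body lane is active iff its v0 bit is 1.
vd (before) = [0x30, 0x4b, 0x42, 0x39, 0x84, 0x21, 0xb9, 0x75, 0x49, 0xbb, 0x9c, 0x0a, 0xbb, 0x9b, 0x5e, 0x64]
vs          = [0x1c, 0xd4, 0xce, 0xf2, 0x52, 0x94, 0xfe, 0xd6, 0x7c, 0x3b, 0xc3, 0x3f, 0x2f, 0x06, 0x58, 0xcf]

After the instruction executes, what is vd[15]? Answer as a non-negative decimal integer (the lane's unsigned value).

vd[15] = 100

VLMAX = (256 × 4) / 64 = 16 lanes
vl ← min(18, 16) = 16
vd[0] and(0x30,0x1c) -> 0x10
vd[1] mask-off/keep -> 0x4b
vd[2] mask-off/keep -> 0x42
vd[3] mask-off/keep -> 0x39
vd[4] and(0x84,0x52) -> 0x00
vd[5] mask-off/keep -> 0x21
vd[6] mask-off/keep -> 0xb9
vd[7] and(0x75,0xd6) -> 0x54
vd[8] and(0x49,0x7c) -> 0x48
vd[9] and(0xbb,0x3b) -> 0x3b
vd[10] and(0x9c,0xc3) -> 0x80
vd[11] and(0x0a,0x3f) -> 0x0a
vd[12] and(0xbb,0x2f) -> 0x2b
vd[13] and(0x9b,0x06) -> 0x02
vd[14] mask-off/keep -> 0x5e
vd[15] mask-off/keep -> 0x64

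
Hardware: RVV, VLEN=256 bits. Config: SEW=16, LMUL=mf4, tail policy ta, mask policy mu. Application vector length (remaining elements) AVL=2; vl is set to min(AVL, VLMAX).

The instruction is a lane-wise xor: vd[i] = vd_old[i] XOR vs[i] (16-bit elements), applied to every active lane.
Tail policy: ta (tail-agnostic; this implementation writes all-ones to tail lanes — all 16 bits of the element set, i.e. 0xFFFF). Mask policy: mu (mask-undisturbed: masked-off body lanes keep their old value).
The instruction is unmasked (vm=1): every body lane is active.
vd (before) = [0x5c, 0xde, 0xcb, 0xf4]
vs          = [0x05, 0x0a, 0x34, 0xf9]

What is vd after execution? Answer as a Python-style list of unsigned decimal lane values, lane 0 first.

vd = [89, 212, 65535, 65535]

VLMAX = VLEN×LMUL/SEW = 256×1/4/16 = 4
vl = min(AVL, VLMAX) = min(2, 4) = 2
vd[0] xor(0x5c,0x05) -> 0x59
vd[1] xor(0xde,0x0a) -> 0xd4
vd[2] tail/ones -> 0xffff
vd[3] tail/ones -> 0xffff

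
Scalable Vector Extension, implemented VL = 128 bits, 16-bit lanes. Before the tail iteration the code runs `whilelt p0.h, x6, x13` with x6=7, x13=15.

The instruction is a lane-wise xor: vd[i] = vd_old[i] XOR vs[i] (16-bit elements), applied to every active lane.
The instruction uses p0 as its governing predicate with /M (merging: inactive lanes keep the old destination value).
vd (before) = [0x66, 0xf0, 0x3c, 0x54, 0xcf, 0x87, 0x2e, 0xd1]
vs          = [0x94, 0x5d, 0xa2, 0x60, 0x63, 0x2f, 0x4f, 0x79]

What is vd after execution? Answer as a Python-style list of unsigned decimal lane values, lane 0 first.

128-bit reg / 16-bit elem → 8 lanes
p0[j] = (7+j < 15); true for j=0..7 → 8 lanes set
[0] xor(0x66,0x94) = 0xf2
[1] xor(0xf0,0x5d) = 0xad
[2] xor(0x3c,0xa2) = 0x9e
[3] xor(0x54,0x60) = 0x34
[4] xor(0xcf,0x63) = 0xac
[5] xor(0x87,0x2f) = 0xa8
[6] xor(0x2e,0x4f) = 0x61
[7] xor(0xd1,0x79) = 0xa8

vd = [242, 173, 158, 52, 172, 168, 97, 168]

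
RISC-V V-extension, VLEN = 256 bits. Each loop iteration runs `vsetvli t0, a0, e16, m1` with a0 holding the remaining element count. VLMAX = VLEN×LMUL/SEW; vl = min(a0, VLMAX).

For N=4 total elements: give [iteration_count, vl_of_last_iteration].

[iterations, last_vl] = [1, 4]

VLMAX = VLEN×LMUL/SEW = 256×1/16 = 16
N=4: ⌈4/16⌉ = 1 iters; last vl = 4 − 0×16 = 4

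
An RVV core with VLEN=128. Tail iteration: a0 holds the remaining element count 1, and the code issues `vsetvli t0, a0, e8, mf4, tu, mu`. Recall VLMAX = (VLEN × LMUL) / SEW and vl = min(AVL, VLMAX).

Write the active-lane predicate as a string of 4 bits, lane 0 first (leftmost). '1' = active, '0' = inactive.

VLMAX = VLEN×LMUL/SEW = 128×1/4/8 = 4
vl ← min(1, 4) = 1
bits (lane 0 leftmost): 1000

predicate = 1000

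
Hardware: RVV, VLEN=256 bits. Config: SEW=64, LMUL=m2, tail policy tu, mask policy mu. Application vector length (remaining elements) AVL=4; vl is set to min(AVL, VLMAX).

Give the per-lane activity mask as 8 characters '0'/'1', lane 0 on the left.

lanes per group: 256·2/64 = 8
AVL=4 ≤ VLMAX=8, so vl = 4
bits (lane 0 leftmost): 11110000

predicate = 11110000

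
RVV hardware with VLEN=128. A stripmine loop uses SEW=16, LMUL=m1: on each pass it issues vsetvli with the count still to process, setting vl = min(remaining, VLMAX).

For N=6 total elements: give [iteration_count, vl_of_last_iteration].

[iterations, last_vl] = [1, 6]

lanes per group: 128·1/16 = 8
iterations = ceil(6/8) = 1; final-pass vl = 6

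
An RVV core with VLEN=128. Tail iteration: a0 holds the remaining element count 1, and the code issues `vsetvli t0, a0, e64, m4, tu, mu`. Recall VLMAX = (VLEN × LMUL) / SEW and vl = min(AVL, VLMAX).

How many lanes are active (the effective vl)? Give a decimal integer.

vl = 1

VLMAX = VLEN×LMUL/SEW = 128×4/64 = 8
vl ← min(1, 8) = 1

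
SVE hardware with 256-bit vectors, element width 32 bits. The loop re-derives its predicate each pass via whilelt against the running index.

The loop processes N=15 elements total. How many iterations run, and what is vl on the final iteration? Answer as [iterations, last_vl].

[iterations, last_vl] = [2, 7]

register lanes = 256/32 = 8
N=15: ⌈15/8⌉ = 2 iters; last vl = 15 − 1×8 = 7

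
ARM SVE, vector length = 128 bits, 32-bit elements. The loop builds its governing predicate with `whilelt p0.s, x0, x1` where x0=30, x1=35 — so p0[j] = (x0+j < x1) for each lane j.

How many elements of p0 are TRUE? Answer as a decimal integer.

register lanes = 128/32 = 4
whilelt: lane j active iff 30+j < 35 → j < 5 → 4 active

vl = 4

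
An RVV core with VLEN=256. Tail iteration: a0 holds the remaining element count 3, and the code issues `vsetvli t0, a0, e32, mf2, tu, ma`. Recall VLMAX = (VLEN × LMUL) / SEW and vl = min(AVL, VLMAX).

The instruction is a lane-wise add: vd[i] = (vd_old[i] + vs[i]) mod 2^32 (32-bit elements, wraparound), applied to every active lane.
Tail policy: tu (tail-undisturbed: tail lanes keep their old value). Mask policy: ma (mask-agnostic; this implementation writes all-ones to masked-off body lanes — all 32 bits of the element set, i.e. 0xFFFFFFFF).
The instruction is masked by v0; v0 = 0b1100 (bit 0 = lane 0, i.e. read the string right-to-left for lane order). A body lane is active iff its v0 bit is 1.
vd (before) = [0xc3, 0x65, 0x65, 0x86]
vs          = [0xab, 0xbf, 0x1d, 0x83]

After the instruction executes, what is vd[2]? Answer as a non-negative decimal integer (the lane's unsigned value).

lanes per group: 256·1/2/32 = 4
vl = min(AVL, VLMAX) = min(3, 4) = 3
[0] mask-off/ones = 0xffffffff
[1] mask-off/ones = 0xffffffff
[2] add(0x65,0x1d) = 0x82
[3] tail/keep = 0x86

vd[2] = 130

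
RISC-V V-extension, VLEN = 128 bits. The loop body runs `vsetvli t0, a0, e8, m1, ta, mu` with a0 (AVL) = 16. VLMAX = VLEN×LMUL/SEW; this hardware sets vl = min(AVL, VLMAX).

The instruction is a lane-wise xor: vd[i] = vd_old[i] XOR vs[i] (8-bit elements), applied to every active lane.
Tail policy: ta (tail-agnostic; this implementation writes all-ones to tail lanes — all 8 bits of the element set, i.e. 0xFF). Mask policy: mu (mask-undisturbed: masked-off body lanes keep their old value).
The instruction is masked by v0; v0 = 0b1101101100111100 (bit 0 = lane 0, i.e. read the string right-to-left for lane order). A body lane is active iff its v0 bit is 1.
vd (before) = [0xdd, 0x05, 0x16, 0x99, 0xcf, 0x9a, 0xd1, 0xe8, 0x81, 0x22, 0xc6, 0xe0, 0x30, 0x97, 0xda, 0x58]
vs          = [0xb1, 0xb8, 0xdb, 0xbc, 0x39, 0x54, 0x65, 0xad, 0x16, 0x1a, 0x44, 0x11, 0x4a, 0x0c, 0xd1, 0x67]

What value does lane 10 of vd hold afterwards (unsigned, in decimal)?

vd[10] = 198

VLMAX = VLEN×LMUL/SEW = 128×1/8 = 16
AVL=16 ≤ VLMAX=16, so vl = 16
[0] mask-off/keep = 0xdd
[1] mask-off/keep = 0x05
[2] xor(0x16,0xdb) = 0xcd
[3] xor(0x99,0xbc) = 0x25
[4] xor(0xcf,0x39) = 0xf6
[5] xor(0x9a,0x54) = 0xce
[6] mask-off/keep = 0xd1
[7] mask-off/keep = 0xe8
[8] xor(0x81,0x16) = 0x97
[9] xor(0x22,0x1a) = 0x38
[10] mask-off/keep = 0xc6
[11] xor(0xe0,0x11) = 0xf1
[12] xor(0x30,0x4a) = 0x7a
[13] mask-off/keep = 0x97
[14] xor(0xda,0xd1) = 0x0b
[15] xor(0x58,0x67) = 0x3f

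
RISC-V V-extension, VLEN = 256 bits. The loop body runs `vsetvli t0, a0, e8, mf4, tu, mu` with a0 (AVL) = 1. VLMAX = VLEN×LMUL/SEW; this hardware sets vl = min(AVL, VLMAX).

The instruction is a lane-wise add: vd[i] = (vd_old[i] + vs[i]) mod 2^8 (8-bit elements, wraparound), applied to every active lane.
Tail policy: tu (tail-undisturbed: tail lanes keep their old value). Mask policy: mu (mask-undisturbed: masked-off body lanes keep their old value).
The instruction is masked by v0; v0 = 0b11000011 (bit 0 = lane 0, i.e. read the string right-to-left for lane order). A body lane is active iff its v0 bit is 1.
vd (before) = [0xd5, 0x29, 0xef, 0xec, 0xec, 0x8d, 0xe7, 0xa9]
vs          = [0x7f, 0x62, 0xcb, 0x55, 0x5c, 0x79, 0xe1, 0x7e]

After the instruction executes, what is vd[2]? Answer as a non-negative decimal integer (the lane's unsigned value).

vd[2] = 239

VLMAX = (256 × 1/4) / 8 = 8 lanes
AVL=1 ≤ VLMAX=8, so vl = 1
[0] add(0xd5,0x7f) = 0x54
[1] tail/keep = 0x29
[2] tail/keep = 0xef
[3] tail/keep = 0xec
[4] tail/keep = 0xec
[5] tail/keep = 0x8d
[6] tail/keep = 0xe7
[7] tail/keep = 0xa9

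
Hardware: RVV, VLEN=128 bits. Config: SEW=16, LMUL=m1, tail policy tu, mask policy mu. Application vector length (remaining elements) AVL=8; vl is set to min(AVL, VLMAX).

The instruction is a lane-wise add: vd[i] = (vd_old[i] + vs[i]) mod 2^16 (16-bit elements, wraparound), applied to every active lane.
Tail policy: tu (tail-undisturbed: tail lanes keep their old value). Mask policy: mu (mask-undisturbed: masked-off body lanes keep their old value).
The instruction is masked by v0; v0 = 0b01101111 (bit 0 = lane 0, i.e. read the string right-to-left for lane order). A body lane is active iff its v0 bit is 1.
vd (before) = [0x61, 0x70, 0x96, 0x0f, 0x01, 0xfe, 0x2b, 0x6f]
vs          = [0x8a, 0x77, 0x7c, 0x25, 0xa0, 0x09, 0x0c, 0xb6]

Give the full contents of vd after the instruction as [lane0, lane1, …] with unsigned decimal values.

vd = [235, 231, 274, 52, 1, 263, 55, 111]

lanes per group: 128·1/16 = 8
AVL=8 ≤ VLMAX=8, so vl = 8
[0] add(0x61,0x8a) = 0xeb
[1] add(0x70,0x77) = 0xe7
[2] add(0x96,0x7c) = 0x112
[3] add(0x0f,0x25) = 0x34
[4] mask-off/keep = 0x01
[5] add(0xfe,0x09) = 0x107
[6] add(0x2b,0x0c) = 0x37
[7] mask-off/keep = 0x6f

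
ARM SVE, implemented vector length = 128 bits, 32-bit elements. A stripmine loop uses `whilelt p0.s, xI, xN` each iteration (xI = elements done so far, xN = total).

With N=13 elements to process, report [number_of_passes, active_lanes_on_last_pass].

[iterations, last_vl] = [4, 1]

register lanes = 128/32 = 4
13 elements at 4/iter → 4 passes, remainder 1 on the last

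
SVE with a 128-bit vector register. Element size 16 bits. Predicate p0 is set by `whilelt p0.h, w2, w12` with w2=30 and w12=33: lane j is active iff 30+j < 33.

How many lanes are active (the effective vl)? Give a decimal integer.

vl = 3

128-bit reg / 16-bit elem → 8 lanes
active while 30+j < 33, i.e. j ∈ [0,3) capped at 8 ⇒ 3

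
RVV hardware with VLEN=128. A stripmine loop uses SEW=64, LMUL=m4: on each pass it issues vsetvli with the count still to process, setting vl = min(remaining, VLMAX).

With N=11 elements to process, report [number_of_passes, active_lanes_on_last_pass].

VLMAX = VLEN×LMUL/SEW = 128×4/64 = 8
N=11: ⌈11/8⌉ = 2 iters; last vl = 11 − 1×8 = 3

[iterations, last_vl] = [2, 3]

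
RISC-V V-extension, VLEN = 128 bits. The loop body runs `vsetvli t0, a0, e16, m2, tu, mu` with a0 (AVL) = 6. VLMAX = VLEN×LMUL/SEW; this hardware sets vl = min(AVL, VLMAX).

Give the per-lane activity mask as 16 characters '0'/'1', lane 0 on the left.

predicate = 1111110000000000

VLMAX = (128 × 2) / 16 = 16 lanes
AVL=6 ≤ VLMAX=16, so vl = 6
bits (lane 0 leftmost): 1111110000000000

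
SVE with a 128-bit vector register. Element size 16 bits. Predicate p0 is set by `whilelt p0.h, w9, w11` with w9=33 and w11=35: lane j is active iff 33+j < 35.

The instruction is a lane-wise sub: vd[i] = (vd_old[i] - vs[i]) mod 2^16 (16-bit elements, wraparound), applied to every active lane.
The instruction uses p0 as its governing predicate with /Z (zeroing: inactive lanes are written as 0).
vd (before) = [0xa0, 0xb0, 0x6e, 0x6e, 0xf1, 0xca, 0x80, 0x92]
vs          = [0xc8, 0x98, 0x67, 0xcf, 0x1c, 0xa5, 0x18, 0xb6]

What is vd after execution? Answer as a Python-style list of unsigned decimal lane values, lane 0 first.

register lanes = 128/16 = 8
active while 33+j < 35, i.e. j ∈ [0,2) capped at 8 ⇒ 2
lane  0: sub(0xa0,0xc8) ⇒ 0xffd8
lane  1: sub(0xb0,0x98) ⇒ 0x18
lane  2: tail/zero ⇒ 0x00
lane  3: tail/zero ⇒ 0x00
lane  4: tail/zero ⇒ 0x00
lane  5: tail/zero ⇒ 0x00
lane  6: tail/zero ⇒ 0x00
lane  7: tail/zero ⇒ 0x00

vd = [65496, 24, 0, 0, 0, 0, 0, 0]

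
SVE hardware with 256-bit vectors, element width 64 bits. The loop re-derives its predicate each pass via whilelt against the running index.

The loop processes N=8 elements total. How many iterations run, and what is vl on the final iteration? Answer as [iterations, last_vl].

[iterations, last_vl] = [2, 4]

256-bit reg / 64-bit elem → 4 lanes
iterations = ceil(8/4) = 2; final-pass vl = 4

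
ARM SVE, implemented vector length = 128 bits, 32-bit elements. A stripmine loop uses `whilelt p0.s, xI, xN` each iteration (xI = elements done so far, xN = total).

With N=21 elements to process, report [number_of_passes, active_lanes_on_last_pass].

lane count: 128 div 32 = 4
21 elements at 4/iter → 6 passes, remainder 1 on the last

[iterations, last_vl] = [6, 1]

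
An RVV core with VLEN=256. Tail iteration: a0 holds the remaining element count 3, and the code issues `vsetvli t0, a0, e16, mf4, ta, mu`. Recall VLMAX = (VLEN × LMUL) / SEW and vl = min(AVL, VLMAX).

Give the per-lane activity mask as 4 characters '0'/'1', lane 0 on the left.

lanes per group: 256·1/4/16 = 4
vl ← min(3, 4) = 3
bits (lane 0 leftmost): 1110

predicate = 1110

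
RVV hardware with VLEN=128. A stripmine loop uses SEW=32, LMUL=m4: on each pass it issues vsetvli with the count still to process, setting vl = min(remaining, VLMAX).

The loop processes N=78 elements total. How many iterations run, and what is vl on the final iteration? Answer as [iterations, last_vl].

[iterations, last_vl] = [5, 14]

lanes per group: 128·4/32 = 16
78 elements at 16/iter → 5 passes, remainder 14 on the last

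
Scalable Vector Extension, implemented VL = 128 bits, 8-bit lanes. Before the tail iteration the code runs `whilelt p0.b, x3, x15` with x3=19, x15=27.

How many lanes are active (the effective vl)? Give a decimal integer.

register lanes = 128/8 = 16
active while 19+j < 27, i.e. j ∈ [0,8) capped at 16 ⇒ 8

vl = 8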